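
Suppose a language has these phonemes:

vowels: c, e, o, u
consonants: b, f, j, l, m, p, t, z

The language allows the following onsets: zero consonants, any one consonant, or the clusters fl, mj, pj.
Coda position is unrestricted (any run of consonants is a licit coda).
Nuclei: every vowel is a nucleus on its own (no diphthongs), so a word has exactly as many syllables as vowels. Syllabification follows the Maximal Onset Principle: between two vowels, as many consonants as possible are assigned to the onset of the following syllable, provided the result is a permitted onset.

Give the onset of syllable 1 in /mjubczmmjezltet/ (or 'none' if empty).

Vowels present: u, c, e, e; each is a nucleus, giving 4 syllables.
V1 /u/ – V2 /c/: /b/ is a single consonant, so it becomes the next onset.
V2 /c/ – V3 /e/: /zmmj/; trying suffixes from longest down, /mj/ is the first permitted one, so coda /zm/ | onset /mj/.
V3 /e/ – V4 /e/: cluster /zlt/ — the longest permitted-onset suffix is /t/; onset = /t/, preceding coda = /zl/.
Result: mju.bczm.mjezl.tet.
Syllable 1 is /mju/: onset /mj/, nucleus /u/, coda ∅.

mj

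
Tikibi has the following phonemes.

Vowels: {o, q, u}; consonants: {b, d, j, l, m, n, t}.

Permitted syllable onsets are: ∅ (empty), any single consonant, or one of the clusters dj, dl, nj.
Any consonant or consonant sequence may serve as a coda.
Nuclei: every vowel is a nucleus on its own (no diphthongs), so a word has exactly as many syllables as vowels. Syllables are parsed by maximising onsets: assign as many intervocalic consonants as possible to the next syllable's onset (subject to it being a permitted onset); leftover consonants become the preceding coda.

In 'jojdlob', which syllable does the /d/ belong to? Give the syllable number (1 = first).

Vowels present: o, o; each is a nucleus, giving 2 syllables.
/o…o/ gap (V1→V2): cluster /jdl/ — the longest permitted-onset suffix is /dl/; onset = /dl/, preceding coda = /j/.
Result: joj.dlob.
The /d/ is in the onset of syllable 2 (/dlob/).

2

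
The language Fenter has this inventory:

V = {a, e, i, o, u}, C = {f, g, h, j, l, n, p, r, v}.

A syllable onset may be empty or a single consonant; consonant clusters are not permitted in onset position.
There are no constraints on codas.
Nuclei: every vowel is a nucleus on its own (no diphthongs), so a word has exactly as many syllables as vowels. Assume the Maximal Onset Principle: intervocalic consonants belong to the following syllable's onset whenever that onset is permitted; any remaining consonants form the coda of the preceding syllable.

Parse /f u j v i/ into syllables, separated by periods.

fuj.vi

Vowels present: u, i; each is a nucleus, giving 2 syllables.
σ1/σ2 boundary: /jv/; trying suffixes from longest down, /v/ is the first permitted one, so coda /j/ | onset /v/.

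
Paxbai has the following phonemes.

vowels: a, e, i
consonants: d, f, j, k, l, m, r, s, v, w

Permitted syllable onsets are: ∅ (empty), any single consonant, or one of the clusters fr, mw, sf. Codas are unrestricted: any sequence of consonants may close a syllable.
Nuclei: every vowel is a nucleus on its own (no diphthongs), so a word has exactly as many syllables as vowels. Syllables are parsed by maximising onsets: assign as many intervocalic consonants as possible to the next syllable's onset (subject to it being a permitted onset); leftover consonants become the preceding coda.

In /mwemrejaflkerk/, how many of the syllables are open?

1

Nuclei (vowels): e, e, a, e → 4 syllables.
/e…e/ gap (V1→V2): cluster /mr/ — the longest permitted-onset suffix is /r/; onset = /r/, preceding coda = /m/.
/e…a/ gap (V2→V3): /j/ → onset of the next syllable (single consonants are always licit onsets).
/a…e/ gap (V3→V4): /flk/ splits as /fl/ + /k/ (/k/ is the longest suffix that is a licit onset).
Putting it together: mwem.re.jafl.kerk.
Classifying each syllable: /mwem/ (closed), /re/ (open), /jafl/ (closed), /kerk/ (closed).
Open syllables: 1.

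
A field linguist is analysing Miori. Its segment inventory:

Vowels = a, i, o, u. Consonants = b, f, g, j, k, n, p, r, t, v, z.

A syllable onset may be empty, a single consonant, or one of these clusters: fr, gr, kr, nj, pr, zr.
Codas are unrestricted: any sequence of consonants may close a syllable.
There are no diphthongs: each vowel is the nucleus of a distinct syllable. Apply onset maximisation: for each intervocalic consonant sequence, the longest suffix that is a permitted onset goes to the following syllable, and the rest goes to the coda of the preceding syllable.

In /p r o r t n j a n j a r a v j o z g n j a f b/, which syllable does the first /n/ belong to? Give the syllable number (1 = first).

Nuclei (vowels): o, a, a, a, o, a → 6 syllables.
Between /o/ (V1) and /a/ (V2): /rtnj/ splits as /rt/ + /nj/ (/nj/ is the longest suffix that is a licit onset).
Between /a/ (V2) and /a/ (V3): cluster /nj/ — /nj/ is itself a permitted onset, so the whole cluster goes right; preceding coda = ∅.
Between /a/ (V3) and /a/ (V4): just /r/ — single C goes to the following onset.
Between /a/ (V4) and /o/ (V5): /vj/; trying suffixes from longest down, /j/ is the first permitted one, so coda /v/ | onset /j/.
Between /o/ (V5) and /a/ (V6): /zgnj/; trying suffixes from longest down, /nj/ is the first permitted one, so coda /zg/ | onset /nj/.
Syllabification: prort.nja.nja.rav.jozg.njafb.
The first /n/ is in the onset of syllable 2 (/nja/).

2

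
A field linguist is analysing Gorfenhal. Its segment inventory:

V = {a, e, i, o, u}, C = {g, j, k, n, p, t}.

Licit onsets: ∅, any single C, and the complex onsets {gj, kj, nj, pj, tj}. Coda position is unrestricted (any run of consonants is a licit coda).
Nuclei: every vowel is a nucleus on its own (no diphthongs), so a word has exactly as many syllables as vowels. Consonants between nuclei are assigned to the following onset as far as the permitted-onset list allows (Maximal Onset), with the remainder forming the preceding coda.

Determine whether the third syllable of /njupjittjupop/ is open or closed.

Vowels present: u, i, u, o; each is a nucleus, giving 4 syllables.
Between /u/ (V1) and /i/ (V2): cluster /pj/ — /pj/ is itself a permitted onset, so the whole cluster goes right; preceding coda = ∅.
Between /i/ (V2) and /u/ (V3): /ttj/ — longest licit onset from the right is /tj/, leaving /t/ as coda.
Between /u/ (V3) and /o/ (V4): /p/ → onset of the next syllable (single consonants are always licit onsets).
Result: nju.pjit.tju.pop.
Syllable 3 is /tju/; it ends in its nucleus with no coda, so it is open.

open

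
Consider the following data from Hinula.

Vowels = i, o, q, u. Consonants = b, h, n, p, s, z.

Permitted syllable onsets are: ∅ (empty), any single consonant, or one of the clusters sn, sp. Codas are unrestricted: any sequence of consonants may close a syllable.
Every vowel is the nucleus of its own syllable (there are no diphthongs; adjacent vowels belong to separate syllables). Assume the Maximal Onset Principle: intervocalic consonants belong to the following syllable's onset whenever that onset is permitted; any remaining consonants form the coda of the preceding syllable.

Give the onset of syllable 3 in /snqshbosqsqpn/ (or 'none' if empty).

Nuclei (vowels): q, o, q, q → 4 syllables.
V1 /q/ – V2 /o/: /shb/ splits as /sh/ + /b/ (/b/ is the longest suffix that is a licit onset).
V2 /o/ – V3 /q/: /s/ is a single consonant, so it becomes the next onset.
V3 /q/ – V4 /q/: /s/ → onset of the next syllable (single consonants are always licit onsets).
So the parse is snqsh.bo.sq.sqpn.
Syllable 3 is /sq/: onset /s/, nucleus /q/, coda ∅.

s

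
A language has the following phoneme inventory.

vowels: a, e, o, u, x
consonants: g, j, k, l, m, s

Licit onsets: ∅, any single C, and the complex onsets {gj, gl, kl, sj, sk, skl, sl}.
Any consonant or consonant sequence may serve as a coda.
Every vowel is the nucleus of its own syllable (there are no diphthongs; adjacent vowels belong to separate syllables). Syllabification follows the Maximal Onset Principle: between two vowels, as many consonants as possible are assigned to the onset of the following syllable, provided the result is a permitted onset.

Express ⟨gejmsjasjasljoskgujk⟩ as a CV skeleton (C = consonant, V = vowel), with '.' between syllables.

CVCC.CCV.CCVCC.CVCC.CVCC

The vowels are e, a, a, o, u — 5 nuclei, so 5 syllables.
/e…a/ gap (V1→V2): cluster /jmsj/ — the longest permitted-onset suffix is /sj/; onset = /sj/, preceding coda = /jm/.
/a…a/ gap (V2→V3): cluster /sj/ — /sj/ is itself a permitted onset, so the whole cluster goes right; preceding coda = ∅.
/a…o/ gap (V3→V4): /slj/ — longest licit onset from the right is /j/, leaving /sl/ as coda.
/o…u/ gap (V4→V5): /skg/ splits as /sk/ + /g/ (/g/ is the longest suffix that is a licit onset).
Result: gejm.sja.sjasl.josk.gujk.
Mapping each syllable to C/V: /gejm/ → CVCC, /sja/ → CCV, /sjasl/ → CCVCC, /josk/ → CVCC, /gujk/ → CVCC.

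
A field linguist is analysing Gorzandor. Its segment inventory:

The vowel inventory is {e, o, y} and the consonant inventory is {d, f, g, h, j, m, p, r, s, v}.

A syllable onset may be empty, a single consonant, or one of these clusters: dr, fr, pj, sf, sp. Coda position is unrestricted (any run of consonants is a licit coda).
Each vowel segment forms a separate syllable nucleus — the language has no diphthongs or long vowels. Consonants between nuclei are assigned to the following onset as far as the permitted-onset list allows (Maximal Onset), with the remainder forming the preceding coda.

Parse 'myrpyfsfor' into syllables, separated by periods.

myr.pyf.sfor

Vowels present: y, y, o; each is a nucleus, giving 3 syllables.
σ1/σ2 boundary: cluster /rp/ — the longest permitted-onset suffix is /p/; onset = /p/, preceding coda = /r/.
σ2/σ3 boundary: /fsf/; trying suffixes from longest down, /sf/ is the first permitted one, so coda /f/ | onset /sf/.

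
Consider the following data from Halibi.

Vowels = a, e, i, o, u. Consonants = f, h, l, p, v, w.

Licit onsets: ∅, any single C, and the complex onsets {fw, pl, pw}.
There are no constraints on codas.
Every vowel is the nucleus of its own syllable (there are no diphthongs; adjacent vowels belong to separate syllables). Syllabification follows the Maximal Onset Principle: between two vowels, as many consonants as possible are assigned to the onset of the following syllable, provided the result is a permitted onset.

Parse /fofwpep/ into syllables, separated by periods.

fofw.pep

Nuclei (vowels): o, e → 2 syllables.
Between /o/ (V1) and /e/ (V2): /fwp/ splits as /fw/ + /p/ (/p/ is the longest suffix that is a licit onset).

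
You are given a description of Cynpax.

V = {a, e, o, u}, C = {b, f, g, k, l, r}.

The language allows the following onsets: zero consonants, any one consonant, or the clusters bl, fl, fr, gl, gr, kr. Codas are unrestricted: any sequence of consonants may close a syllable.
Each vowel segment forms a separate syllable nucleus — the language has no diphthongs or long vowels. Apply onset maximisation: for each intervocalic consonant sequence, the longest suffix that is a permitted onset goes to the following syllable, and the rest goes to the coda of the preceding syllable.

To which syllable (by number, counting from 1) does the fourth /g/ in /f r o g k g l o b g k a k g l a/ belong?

The vowels are o, o, a, a — 4 nuclei, so 4 syllables.
Between /o/ (V1) and /o/ (V2): /gkgl/ splits as /gk/ + /gl/ (/gl/ is the longest suffix that is a licit onset).
Between /o/ (V2) and /a/ (V3): cluster /bgk/ — the longest permitted-onset suffix is /k/; onset = /k/, preceding coda = /bg/.
Between /a/ (V3) and /a/ (V4): /kgl/ splits as /k/ + /gl/ (/gl/ is the longest suffix that is a licit onset).
Result: frogk.globg.kak.gla.
The fourth /g/ is in the onset of syllable 4 (/gla/).

4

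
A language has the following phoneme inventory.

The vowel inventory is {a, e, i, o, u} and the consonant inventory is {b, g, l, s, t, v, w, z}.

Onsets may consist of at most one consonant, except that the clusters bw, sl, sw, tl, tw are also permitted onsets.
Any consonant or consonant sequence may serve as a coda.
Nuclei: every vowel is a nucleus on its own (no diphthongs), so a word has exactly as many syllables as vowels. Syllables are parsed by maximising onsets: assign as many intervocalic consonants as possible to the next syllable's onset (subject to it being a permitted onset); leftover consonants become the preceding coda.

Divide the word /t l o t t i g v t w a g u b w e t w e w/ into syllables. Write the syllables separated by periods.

tlot.tigv.twa.gu.bwe.twew

Vowels present: o, i, a, u, e, e; each is a nucleus, giving 6 syllables.
σ1/σ2 boundary: /tt/; trying suffixes from longest down, /t/ is the first permitted one, so coda /t/ | onset /t/.
σ2/σ3 boundary: /gvtw/ — longest licit onset from the right is /tw/, leaving /gv/ as coda.
σ3/σ4 boundary: just /g/ — single C goes to the following onset.
σ4/σ5 boundary: /bw/ is a licit onset in full, so it all attaches to the next syllable.
σ5/σ6 boundary: cluster /tw/ — /tw/ is itself a permitted onset, so the whole cluster goes right; preceding coda = ∅.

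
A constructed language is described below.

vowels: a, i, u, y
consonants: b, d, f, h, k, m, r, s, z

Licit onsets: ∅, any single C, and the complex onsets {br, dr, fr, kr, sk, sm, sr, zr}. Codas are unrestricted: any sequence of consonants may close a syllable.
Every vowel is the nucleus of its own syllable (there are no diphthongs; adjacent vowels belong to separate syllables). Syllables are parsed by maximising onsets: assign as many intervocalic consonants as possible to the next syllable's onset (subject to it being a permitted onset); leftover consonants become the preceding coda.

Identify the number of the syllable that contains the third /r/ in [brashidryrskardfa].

3

The vowels are a, i, y, a, a — 5 nuclei, so 5 syllables.
σ1/σ2 boundary: /sh/ splits as /s/ + /h/ (/h/ is the longest suffix that is a licit onset).
σ2/σ3 boundary: /dr/ is a licit onset in full, so it all attaches to the next syllable.
σ3/σ4 boundary: /rsk/ splits as /r/ + /sk/ (/sk/ is the longest suffix that is a licit onset).
σ4/σ5 boundary: /rdf/ — longest licit onset from the right is /f/, leaving /rd/ as coda.
Syllabification: bras.hi.dryr.skard.fa.
The third /r/ is in the coda of syllable 3 (/dryr/).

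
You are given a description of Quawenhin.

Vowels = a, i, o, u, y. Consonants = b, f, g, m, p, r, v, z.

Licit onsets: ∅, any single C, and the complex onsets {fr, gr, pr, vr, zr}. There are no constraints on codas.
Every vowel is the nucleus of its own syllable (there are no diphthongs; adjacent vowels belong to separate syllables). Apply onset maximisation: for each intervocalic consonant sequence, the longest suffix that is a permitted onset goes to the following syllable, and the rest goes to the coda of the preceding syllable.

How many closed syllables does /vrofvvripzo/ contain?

Nuclei (vowels): o, i, o → 3 syllables.
V1 /o/ – V2 /i/: cluster /fvvr/ — the longest permitted-onset suffix is /vr/; onset = /vr/, preceding coda = /fv/.
V2 /i/ – V3 /o/: /pz/ splits as /p/ + /z/ (/z/ is the longest suffix that is a licit onset).
Result: vrofv.vrip.zo.
Classifying each syllable: /vrofv/ (closed), /vrip/ (closed), /zo/ (open).
Closed syllables: 2.

2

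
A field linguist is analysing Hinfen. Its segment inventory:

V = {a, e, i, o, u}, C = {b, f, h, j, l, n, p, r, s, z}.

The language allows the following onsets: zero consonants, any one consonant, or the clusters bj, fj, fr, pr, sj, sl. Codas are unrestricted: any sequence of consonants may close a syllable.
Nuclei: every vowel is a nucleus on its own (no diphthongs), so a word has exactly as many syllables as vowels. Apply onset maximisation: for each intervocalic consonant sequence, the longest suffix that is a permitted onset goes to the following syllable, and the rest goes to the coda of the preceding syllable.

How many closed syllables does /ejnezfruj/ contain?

3

Nuclei (vowels): e, e, u → 3 syllables.
V1 /e/ – V2 /e/: cluster /jn/ — the longest permitted-onset suffix is /n/; onset = /n/, preceding coda = /j/.
V2 /e/ – V3 /u/: /zfr/ — longest licit onset from the right is /fr/, leaving /z/ as coda.
Result: ej.nez.fruj.
Classifying each syllable: /ej/ (closed), /nez/ (closed), /fruj/ (closed).
Closed syllables: 3.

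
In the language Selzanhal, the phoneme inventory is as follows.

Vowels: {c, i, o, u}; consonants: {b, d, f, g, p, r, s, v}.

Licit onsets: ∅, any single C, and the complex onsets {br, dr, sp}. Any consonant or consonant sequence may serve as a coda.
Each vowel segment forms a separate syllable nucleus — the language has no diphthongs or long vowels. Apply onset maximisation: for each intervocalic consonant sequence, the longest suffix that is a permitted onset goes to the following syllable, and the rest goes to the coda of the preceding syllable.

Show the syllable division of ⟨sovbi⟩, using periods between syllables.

sov.bi

The vowels are o, i — 2 nuclei, so 2 syllables.
σ1/σ2 boundary: cluster /vb/ — the longest permitted-onset suffix is /b/; onset = /b/, preceding coda = /v/.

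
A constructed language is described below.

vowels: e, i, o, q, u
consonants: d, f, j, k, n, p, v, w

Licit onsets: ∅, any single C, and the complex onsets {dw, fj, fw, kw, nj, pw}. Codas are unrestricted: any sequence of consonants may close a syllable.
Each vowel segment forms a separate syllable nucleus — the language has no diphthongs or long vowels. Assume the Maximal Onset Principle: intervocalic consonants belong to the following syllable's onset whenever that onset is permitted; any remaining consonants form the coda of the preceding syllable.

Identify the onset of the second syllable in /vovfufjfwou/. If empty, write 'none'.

f

The vowels are o, u, o, u — 4 nuclei, so 4 syllables.
/o…u/ gap (V1→V2): /vf/; trying suffixes from longest down, /f/ is the first permitted one, so coda /v/ | onset /f/.
/u…o/ gap (V2→V3): /fjfw/ splits as /fj/ + /fw/ (/fw/ is the longest suffix that is a licit onset).
/o…u/ gap (V3→V4): no consonants, so the boundary falls immediately after /o/.
Syllabification: vov.fufj.fwo.u.
Syllable 2 is /fufj/: onset /f/, nucleus /u/, coda /fj/.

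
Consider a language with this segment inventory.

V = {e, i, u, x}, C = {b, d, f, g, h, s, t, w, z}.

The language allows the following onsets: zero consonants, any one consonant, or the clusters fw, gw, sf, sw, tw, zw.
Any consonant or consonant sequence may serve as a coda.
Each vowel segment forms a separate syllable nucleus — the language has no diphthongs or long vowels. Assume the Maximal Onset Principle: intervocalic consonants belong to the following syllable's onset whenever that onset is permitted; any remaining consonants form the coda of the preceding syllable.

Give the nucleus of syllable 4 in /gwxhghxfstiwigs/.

Vowels present: x, x, i, i; each is a nucleus, giving 4 syllables.
The fourth nucleus (vowel 4 from the left) is /i/.

i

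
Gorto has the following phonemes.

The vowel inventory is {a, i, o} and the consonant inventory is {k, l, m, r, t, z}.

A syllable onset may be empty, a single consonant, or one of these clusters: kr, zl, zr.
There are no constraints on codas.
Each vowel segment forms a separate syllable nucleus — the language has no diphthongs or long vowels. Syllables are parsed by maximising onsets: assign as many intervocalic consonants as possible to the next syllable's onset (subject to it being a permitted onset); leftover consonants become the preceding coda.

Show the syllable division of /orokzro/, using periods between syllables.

o.rok.zro

Vowels present: o, o, o; each is a nucleus, giving 3 syllables.
Between /o/ (V1) and /o/ (V2): /r/ is a single consonant, so it becomes the next onset.
Between /o/ (V2) and /o/ (V3): /kzr/ — longest licit onset from the right is /zr/, leaving /k/ as coda.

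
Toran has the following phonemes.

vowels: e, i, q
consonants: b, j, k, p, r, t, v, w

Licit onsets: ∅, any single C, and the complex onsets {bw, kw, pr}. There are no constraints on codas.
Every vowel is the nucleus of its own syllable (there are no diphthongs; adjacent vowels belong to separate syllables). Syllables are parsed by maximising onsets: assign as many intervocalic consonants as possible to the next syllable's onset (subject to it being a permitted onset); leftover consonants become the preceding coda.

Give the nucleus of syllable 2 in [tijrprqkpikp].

Vowels present: i, q, i; each is a nucleus, giving 3 syllables.
The second nucleus (vowel 2 from the left) is /q/.

q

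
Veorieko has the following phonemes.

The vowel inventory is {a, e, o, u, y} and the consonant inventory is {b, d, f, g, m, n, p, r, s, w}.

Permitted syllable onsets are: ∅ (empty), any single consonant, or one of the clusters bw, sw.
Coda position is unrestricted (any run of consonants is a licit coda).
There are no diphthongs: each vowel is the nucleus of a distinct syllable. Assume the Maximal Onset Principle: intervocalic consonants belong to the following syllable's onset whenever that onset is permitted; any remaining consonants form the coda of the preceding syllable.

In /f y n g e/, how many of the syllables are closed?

Nuclei (vowels): y, e → 2 syllables.
/y…e/ gap (V1→V2): cluster /ng/ — the longest permitted-onset suffix is /g/; onset = /g/, preceding coda = /n/.
Putting it together: fyn.ge.
Classifying each syllable: /fyn/ (closed), /ge/ (open).
Closed syllables: 1.

1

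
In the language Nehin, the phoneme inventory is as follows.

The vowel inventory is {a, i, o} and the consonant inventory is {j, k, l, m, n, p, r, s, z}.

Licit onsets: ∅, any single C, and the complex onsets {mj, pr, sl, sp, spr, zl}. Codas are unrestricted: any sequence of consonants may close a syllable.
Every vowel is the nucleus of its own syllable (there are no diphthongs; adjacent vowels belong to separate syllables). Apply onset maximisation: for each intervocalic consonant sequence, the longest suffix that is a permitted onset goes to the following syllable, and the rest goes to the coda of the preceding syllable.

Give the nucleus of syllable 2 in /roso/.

o

Nuclei (vowels): o, o → 2 syllables.
The second nucleus (vowel 2 from the left) is /o/.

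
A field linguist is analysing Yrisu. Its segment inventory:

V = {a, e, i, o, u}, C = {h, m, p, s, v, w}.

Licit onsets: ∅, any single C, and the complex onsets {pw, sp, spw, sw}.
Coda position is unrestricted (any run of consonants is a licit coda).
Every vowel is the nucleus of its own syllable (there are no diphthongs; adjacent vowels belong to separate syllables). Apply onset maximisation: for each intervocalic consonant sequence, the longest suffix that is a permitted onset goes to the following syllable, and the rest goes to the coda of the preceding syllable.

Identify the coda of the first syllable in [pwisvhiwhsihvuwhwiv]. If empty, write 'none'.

Nuclei (vowels): i, i, i, u, i → 5 syllables.
/i…i/ gap (V1→V2): /svh/ splits as /sv/ + /h/ (/h/ is the longest suffix that is a licit onset).
/i…i/ gap (V2→V3): /whs/; trying suffixes from longest down, /s/ is the first permitted one, so coda /wh/ | onset /s/.
/i…u/ gap (V3→V4): /hv/ splits as /h/ + /v/ (/v/ is the longest suffix that is a licit onset).
/u…i/ gap (V4→V5): cluster /whw/ — the longest permitted-onset suffix is /w/; onset = /w/, preceding coda = /wh/.
Syllabification: pwisv.hiwh.sih.vuwh.wiv.
Syllable 1 is /pwisv/: onset /pw/, nucleus /i/, coda /sv/.

sv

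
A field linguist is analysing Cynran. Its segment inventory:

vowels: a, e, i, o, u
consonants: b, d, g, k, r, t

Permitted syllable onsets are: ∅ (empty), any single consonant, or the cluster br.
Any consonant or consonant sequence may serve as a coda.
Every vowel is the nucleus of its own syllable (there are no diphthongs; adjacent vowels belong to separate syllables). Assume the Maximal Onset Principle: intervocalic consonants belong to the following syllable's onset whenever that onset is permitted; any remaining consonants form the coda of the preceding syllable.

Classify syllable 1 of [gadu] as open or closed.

open

Vowels present: a, u; each is a nucleus, giving 2 syllables.
σ1/σ2 boundary: just /d/ — single C goes to the following onset.
Syllabification: ga.du.
Syllable 1 is /ga/; it ends in its nucleus with no coda, so it is open.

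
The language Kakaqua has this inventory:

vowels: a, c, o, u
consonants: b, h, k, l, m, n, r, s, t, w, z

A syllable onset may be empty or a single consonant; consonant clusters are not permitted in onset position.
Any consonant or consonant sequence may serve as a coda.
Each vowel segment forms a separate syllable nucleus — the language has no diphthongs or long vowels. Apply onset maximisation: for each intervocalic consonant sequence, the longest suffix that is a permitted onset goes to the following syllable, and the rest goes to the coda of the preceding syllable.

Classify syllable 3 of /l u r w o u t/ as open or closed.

closed

Vowels present: u, o, u; each is a nucleus, giving 3 syllables.
/u…o/ gap (V1→V2): /rw/ splits as /r/ + /w/ (/w/ is the longest suffix that is a licit onset).
/o…u/ gap (V2→V3): no consonants, so the boundary falls immediately after /o/.
Syllabification: lur.wo.ut.
Syllable 3 is /ut/ with coda /t/, so it is closed.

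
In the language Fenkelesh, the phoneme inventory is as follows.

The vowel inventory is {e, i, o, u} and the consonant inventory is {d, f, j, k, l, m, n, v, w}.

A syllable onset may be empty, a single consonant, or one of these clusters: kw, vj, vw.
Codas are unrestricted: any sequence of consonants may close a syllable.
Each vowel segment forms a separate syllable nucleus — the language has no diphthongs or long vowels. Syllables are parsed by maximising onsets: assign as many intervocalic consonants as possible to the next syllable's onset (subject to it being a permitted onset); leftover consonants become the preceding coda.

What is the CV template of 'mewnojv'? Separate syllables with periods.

The vowels are e, o — 2 nuclei, so 2 syllables.
V1 /e/ – V2 /o/: cluster /wn/ — the longest permitted-onset suffix is /n/; onset = /n/, preceding coda = /w/.
Putting it together: mew.nojv.
Mapping each syllable to C/V: /mew/ → CVC, /nojv/ → CVCC.

CVC.CVCC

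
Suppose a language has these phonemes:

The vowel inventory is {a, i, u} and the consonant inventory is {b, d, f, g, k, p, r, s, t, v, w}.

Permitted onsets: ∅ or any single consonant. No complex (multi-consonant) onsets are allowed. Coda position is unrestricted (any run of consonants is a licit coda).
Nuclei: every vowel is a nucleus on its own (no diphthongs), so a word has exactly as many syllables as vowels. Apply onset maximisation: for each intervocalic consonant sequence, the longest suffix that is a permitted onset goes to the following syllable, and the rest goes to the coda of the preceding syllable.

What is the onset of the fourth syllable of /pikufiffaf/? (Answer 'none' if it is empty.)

f

Nuclei (vowels): i, u, i, a → 4 syllables.
/i…u/ gap (V1→V2): /k/ is a single consonant, so it becomes the next onset.
/u…i/ gap (V2→V3): /f/ → onset of the next syllable (single consonants are always licit onsets).
/i…a/ gap (V3→V4): /ff/; trying suffixes from longest down, /f/ is the first permitted one, so coda /f/ | onset /f/.
Result: pi.ku.fif.faf.
Syllable 4 is /faf/: onset /f/, nucleus /a/, coda /f/.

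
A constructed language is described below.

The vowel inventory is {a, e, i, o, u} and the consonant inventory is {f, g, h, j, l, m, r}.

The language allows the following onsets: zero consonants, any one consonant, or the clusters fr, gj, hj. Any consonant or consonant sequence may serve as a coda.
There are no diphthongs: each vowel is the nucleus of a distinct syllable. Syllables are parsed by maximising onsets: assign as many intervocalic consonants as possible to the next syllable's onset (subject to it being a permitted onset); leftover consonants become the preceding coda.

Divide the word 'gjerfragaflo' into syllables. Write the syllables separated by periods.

gjer.fra.gaf.lo

The vowels are e, a, a, o — 4 nuclei, so 4 syllables.
σ1/σ2 boundary: /rfr/ splits as /r/ + /fr/ (/fr/ is the longest suffix that is a licit onset).
σ2/σ3 boundary: /g/ is a single consonant, so it becomes the next onset.
σ3/σ4 boundary: /fl/ — longest licit onset from the right is /l/, leaving /f/ as coda.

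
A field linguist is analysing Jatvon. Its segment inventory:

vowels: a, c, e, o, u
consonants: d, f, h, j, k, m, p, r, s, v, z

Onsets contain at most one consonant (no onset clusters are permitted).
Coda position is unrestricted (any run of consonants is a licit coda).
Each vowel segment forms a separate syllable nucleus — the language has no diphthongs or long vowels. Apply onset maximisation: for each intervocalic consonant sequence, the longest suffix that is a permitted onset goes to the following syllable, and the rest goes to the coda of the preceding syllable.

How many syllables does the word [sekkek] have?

Vowels present: e, e; each is a nucleus, giving 2 syllables.

2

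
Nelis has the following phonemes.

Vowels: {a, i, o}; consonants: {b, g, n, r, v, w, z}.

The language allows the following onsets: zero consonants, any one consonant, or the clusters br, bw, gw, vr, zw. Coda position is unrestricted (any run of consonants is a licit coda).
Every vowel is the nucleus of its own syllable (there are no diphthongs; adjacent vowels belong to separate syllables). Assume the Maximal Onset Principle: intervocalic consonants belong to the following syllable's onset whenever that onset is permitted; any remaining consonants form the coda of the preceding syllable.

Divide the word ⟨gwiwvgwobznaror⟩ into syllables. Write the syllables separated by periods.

Vowels present: i, o, a, o; each is a nucleus, giving 4 syllables.
/i…o/ gap (V1→V2): /wvgw/ — longest licit onset from the right is /gw/, leaving /wv/ as coda.
/o…a/ gap (V2→V3): cluster /bzn/ — the longest permitted-onset suffix is /n/; onset = /n/, preceding coda = /bz/.
/a…o/ gap (V3→V4): /r/ is a single consonant, so it becomes the next onset.

gwiwv.gwobz.na.ror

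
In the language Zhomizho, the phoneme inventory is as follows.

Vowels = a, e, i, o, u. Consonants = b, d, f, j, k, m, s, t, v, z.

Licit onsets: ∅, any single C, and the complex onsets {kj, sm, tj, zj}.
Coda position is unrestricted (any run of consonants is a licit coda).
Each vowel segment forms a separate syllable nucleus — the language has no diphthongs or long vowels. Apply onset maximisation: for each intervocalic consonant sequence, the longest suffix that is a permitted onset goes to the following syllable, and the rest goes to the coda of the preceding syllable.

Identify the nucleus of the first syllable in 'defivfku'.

e

The vowels are e, i, u — 3 nuclei, so 3 syllables.
The first nucleus (vowel 1 from the left) is /e/.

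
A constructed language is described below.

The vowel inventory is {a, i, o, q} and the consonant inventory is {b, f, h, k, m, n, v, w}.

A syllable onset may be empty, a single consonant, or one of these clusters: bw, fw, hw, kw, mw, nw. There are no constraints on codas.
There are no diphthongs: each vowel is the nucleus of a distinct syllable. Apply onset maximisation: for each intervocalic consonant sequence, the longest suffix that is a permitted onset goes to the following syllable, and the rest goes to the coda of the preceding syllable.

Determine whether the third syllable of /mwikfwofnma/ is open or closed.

Vowels present: i, o, a; each is a nucleus, giving 3 syllables.
σ1/σ2 boundary: cluster /kfw/ — the longest permitted-onset suffix is /fw/; onset = /fw/, preceding coda = /k/.
σ2/σ3 boundary: /fnm/ splits as /fn/ + /m/ (/m/ is the longest suffix that is a licit onset).
Syllabification: mwik.fwofn.ma.
Syllable 3 is /ma/; it ends in its nucleus with no coda, so it is open.

open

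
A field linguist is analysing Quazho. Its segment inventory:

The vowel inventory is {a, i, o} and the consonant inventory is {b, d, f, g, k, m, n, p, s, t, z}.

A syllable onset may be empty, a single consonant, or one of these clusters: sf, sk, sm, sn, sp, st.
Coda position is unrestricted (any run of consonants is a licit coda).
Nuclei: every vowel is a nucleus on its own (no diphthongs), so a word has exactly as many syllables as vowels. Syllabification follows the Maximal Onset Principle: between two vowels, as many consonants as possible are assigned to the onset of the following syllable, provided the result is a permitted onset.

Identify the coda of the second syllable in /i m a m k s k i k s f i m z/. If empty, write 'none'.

mk

Nuclei (vowels): i, a, i, i → 4 syllables.
σ1/σ2 boundary: /m/ → onset of the next syllable (single consonants are always licit onsets).
σ2/σ3 boundary: /mksk/ — longest licit onset from the right is /sk/, leaving /mk/ as coda.
σ3/σ4 boundary: /ksf/ — longest licit onset from the right is /sf/, leaving /k/ as coda.
Syllabification: i.mamk.skik.sfimz.
Syllable 2 is /mamk/: onset /m/, nucleus /a/, coda /mk/.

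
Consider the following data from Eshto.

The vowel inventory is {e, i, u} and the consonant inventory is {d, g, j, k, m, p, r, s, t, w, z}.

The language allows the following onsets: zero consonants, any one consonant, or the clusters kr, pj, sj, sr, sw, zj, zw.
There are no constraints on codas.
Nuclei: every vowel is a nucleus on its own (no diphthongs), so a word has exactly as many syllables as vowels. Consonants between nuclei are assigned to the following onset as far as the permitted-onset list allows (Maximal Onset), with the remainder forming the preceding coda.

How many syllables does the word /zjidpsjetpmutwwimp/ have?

The vowels are i, e, u, i — 4 nuclei, so 4 syllables.

4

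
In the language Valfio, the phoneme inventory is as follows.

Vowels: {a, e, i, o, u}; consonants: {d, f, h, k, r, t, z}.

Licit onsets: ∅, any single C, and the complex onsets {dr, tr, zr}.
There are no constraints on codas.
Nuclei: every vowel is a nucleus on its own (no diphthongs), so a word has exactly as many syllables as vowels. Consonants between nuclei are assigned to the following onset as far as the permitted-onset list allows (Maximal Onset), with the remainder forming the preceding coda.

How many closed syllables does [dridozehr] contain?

Nuclei (vowels): i, o, e → 3 syllables.
V1 /i/ – V2 /o/: /d/ → onset of the next syllable (single consonants are always licit onsets).
V2 /o/ – V3 /e/: /z/ is a single consonant, so it becomes the next onset.
So the parse is dri.do.zehr.
Classifying each syllable: /dri/ (open), /do/ (open), /zehr/ (closed).
Closed syllables: 1.

1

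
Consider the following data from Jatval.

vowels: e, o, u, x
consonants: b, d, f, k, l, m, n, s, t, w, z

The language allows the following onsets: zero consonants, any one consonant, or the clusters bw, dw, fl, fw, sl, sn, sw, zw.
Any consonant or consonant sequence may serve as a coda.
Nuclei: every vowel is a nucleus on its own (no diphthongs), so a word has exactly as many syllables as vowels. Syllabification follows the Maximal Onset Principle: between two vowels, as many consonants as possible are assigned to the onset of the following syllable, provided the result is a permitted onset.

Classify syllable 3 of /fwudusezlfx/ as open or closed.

Nuclei (vowels): u, u, e, x → 4 syllables.
Between /u/ (V1) and /u/ (V2): /d/ → onset of the next syllable (single consonants are always licit onsets).
Between /u/ (V2) and /e/ (V3): /s/ → onset of the next syllable (single consonants are always licit onsets).
Between /e/ (V3) and /x/ (V4): /zlf/ splits as /zl/ + /f/ (/f/ is the longest suffix that is a licit onset).
Result: fwu.du.sezl.fx.
Syllable 3 is /sezl/ with coda /zl/, so it is closed.

closed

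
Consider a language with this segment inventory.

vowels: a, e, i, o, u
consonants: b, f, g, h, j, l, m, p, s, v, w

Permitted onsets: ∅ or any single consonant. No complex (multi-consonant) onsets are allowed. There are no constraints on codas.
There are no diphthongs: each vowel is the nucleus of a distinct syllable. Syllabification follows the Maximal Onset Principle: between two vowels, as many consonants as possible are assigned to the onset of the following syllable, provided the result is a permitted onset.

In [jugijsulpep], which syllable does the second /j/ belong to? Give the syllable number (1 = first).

2

Nuclei (vowels): u, i, u, e → 4 syllables.
σ1/σ2 boundary: just /g/ — single C goes to the following onset.
σ2/σ3 boundary: cluster /js/ — the longest permitted-onset suffix is /s/; onset = /s/, preceding coda = /j/.
σ3/σ4 boundary: /lp/ — longest licit onset from the right is /p/, leaving /l/ as coda.
Result: ju.gij.sul.pep.
The second /j/ is in the coda of syllable 2 (/gij/).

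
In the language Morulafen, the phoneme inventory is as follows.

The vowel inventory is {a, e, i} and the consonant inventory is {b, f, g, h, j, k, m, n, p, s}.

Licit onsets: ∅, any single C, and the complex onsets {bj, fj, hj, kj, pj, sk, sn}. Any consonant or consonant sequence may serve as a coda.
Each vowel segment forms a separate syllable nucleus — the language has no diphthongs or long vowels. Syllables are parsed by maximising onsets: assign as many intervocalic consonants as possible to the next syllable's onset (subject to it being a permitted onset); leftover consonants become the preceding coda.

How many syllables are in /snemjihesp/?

Nuclei (vowels): e, i, e → 3 syllables.

3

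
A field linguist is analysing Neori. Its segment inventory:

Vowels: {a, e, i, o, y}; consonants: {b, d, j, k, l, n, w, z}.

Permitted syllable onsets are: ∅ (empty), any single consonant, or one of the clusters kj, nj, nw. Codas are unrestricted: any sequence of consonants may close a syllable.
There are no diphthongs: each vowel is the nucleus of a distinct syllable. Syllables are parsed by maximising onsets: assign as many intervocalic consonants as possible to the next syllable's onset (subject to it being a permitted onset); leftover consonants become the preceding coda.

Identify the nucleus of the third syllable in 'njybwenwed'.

e

Vowels present: y, e, e; each is a nucleus, giving 3 syllables.
The third nucleus (vowel 3 from the left) is /e/.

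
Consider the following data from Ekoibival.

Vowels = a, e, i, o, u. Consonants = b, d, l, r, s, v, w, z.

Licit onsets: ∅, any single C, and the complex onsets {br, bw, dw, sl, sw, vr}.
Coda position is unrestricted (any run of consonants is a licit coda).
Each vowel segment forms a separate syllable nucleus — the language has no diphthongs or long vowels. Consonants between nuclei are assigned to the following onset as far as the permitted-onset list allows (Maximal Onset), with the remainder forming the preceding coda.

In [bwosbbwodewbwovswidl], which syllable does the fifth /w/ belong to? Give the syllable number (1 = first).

5

The vowels are o, o, e, o, i — 5 nuclei, so 5 syllables.
σ1/σ2 boundary: /sbbw/; trying suffixes from longest down, /bw/ is the first permitted one, so coda /sb/ | onset /bw/.
σ2/σ3 boundary: /d/ → onset of the next syllable (single consonants are always licit onsets).
σ3/σ4 boundary: /wbw/ splits as /w/ + /bw/ (/bw/ is the longest suffix that is a licit onset).
σ4/σ5 boundary: /vsw/; trying suffixes from longest down, /sw/ is the first permitted one, so coda /v/ | onset /sw/.
Result: bwosb.bwo.dew.bwov.swidl.
The fifth /w/ is in the onset of syllable 5 (/swidl/).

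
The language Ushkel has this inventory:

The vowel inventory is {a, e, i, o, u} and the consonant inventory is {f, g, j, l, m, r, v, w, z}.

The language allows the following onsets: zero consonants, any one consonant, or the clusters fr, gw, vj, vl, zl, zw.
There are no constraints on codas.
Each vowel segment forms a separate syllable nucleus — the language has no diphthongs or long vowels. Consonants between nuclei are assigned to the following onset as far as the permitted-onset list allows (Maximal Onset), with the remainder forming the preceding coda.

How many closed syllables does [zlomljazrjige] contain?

Vowels present: o, a, i, e; each is a nucleus, giving 4 syllables.
V1 /o/ – V2 /a/: /mlj/ — longest licit onset from the right is /j/, leaving /ml/ as coda.
V2 /a/ – V3 /i/: cluster /zrj/ — the longest permitted-onset suffix is /j/; onset = /j/, preceding coda = /zr/.
V3 /i/ – V4 /e/: /g/ → onset of the next syllable (single consonants are always licit onsets).
Result: zloml.jazr.ji.ge.
Classifying each syllable: /zloml/ (closed), /jazr/ (closed), /ji/ (open), /ge/ (open).
Closed syllables: 2.

2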